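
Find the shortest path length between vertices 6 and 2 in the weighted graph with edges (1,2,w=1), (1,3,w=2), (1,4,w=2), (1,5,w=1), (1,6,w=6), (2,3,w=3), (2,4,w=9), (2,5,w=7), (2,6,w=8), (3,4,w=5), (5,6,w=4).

Step 1: Build adjacency list with weights:
  1: 2(w=1), 3(w=2), 4(w=2), 5(w=1), 6(w=6)
  2: 1(w=1), 3(w=3), 4(w=9), 5(w=7), 6(w=8)
  3: 1(w=2), 2(w=3), 4(w=5)
  4: 1(w=2), 2(w=9), 3(w=5)
  5: 1(w=1), 2(w=7), 6(w=4)
  6: 1(w=6), 2(w=8), 5(w=4)

Step 2: Apply Dijkstra's algorithm from vertex 6:
  Visit vertex 6 (distance=0)
    Update dist[1] = 6
    Update dist[2] = 8
    Update dist[5] = 4
  Visit vertex 5 (distance=4)
    Update dist[1] = 5
  Visit vertex 1 (distance=5)
    Update dist[2] = 6
    Update dist[3] = 7
    Update dist[4] = 7
  Visit vertex 2 (distance=6)

Step 3: Shortest path: 6 -> 5 -> 1 -> 2
Total weight: 4 + 1 + 1 = 6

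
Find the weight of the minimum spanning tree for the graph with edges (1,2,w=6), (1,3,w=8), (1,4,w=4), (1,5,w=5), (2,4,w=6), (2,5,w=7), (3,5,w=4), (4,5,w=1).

Apply Kruskal's algorithm (sort edges by weight, add if no cycle):

Sorted edges by weight:
  (4,5) w=1
  (1,4) w=4
  (3,5) w=4
  (1,5) w=5
  (1,2) w=6
  (2,4) w=6
  (2,5) w=7
  (1,3) w=8

Add edge (4,5) w=1 -- no cycle. Running total: 1
Add edge (1,4) w=4 -- no cycle. Running total: 5
Add edge (3,5) w=4 -- no cycle. Running total: 9
Skip edge (1,5) w=5 -- would create cycle
Add edge (1,2) w=6 -- no cycle. Running total: 15

MST edges: (4,5,w=1), (1,4,w=4), (3,5,w=4), (1,2,w=6)
Total MST weight: 1 + 4 + 4 + 6 = 15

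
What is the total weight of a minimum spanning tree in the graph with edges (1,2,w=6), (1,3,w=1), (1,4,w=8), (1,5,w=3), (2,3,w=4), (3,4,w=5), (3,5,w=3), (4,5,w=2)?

Apply Kruskal's algorithm (sort edges by weight, add if no cycle):

Sorted edges by weight:
  (1,3) w=1
  (4,5) w=2
  (1,5) w=3
  (3,5) w=3
  (2,3) w=4
  (3,4) w=5
  (1,2) w=6
  (1,4) w=8

Add edge (1,3) w=1 -- no cycle. Running total: 1
Add edge (4,5) w=2 -- no cycle. Running total: 3
Add edge (1,5) w=3 -- no cycle. Running total: 6
Skip edge (3,5) w=3 -- would create cycle
Add edge (2,3) w=4 -- no cycle. Running total: 10

MST edges: (1,3,w=1), (4,5,w=2), (1,5,w=3), (2,3,w=4)
Total MST weight: 1 + 2 + 3 + 4 = 10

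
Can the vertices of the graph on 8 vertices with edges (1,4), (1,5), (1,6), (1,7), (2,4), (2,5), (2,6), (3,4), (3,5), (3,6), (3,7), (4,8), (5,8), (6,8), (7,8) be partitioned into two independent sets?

Step 1: Attempt 2-coloring using BFS:
  Start at vertex 1, assign color 0
  Color vertex 4 with color 1 (neighbor of 1)
  Color vertex 5 with color 1 (neighbor of 1)
  Color vertex 6 with color 1 (neighbor of 1)
  Color vertex 7 with color 1 (neighbor of 1)
  Color vertex 2 with color 0 (neighbor of 4)
  Color vertex 3 with color 0 (neighbor of 4)
  Color vertex 8 with color 0 (neighbor of 4)

Step 2: 2-coloring succeeded. No conflicts found.
  Set A (color 0): {1, 2, 3, 8}
  Set B (color 1): {4, 5, 6, 7}

The graph is bipartite with partition {1, 2, 3, 8}, {4, 5, 6, 7}.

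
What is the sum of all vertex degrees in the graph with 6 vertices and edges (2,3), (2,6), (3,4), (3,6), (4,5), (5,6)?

Step 1: Count edges incident to each vertex:
  deg(1) = 0 (neighbors: none)
  deg(2) = 2 (neighbors: 3, 6)
  deg(3) = 3 (neighbors: 2, 4, 6)
  deg(4) = 2 (neighbors: 3, 5)
  deg(5) = 2 (neighbors: 4, 6)
  deg(6) = 3 (neighbors: 2, 3, 5)

Step 2: Sum all degrees:
  0 + 2 + 3 + 2 + 2 + 3 = 12

Verification: sum of degrees = 2 * |E| = 2 * 6 = 12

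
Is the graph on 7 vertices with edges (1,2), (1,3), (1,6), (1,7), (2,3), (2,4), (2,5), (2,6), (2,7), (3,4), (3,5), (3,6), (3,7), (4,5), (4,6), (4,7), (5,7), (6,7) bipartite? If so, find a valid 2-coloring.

Step 1: Attempt 2-coloring using BFS:
  Start at vertex 1, assign color 0
  Color vertex 2 with color 1 (neighbor of 1)
  Color vertex 3 with color 1 (neighbor of 1)
  Color vertex 6 with color 1 (neighbor of 1)
  Color vertex 7 with color 1 (neighbor of 1)

Step 2: Conflict found! Vertices 2 and 3 are adjacent but have the same color.
This means the graph contains an odd cycle.

The graph is NOT bipartite.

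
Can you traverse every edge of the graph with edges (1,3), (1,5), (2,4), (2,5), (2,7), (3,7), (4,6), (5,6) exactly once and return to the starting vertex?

Step 1: Find the degree of each vertex:
  deg(1) = 2
  deg(2) = 3
  deg(3) = 2
  deg(4) = 2
  deg(5) = 3
  deg(6) = 2
  deg(7) = 2

Step 2: Count vertices with odd degree:
  Odd-degree vertices: 2, 5 (2 total)

Step 3: Apply Euler's theorem:
  - Eulerian circuit exists iff graph is connected and all vertices have even degree
  - Eulerian path exists iff graph is connected and has 0 or 2 odd-degree vertices

Graph is connected with exactly 2 odd-degree vertices (2, 5).
Eulerian path exists (starting and ending at the odd-degree vertices), but no Eulerian circuit.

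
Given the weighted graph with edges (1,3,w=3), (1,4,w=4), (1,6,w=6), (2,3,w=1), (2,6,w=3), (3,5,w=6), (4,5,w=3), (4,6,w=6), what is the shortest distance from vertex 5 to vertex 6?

Step 1: Build adjacency list with weights:
  1: 3(w=3), 4(w=4), 6(w=6)
  2: 3(w=1), 6(w=3)
  3: 1(w=3), 2(w=1), 5(w=6)
  4: 1(w=4), 5(w=3), 6(w=6)
  5: 3(w=6), 4(w=3)
  6: 1(w=6), 2(w=3), 4(w=6)

Step 2: Apply Dijkstra's algorithm from vertex 5:
  Visit vertex 5 (distance=0)
    Update dist[3] = 6
    Update dist[4] = 3
  Visit vertex 4 (distance=3)
    Update dist[1] = 7
    Update dist[6] = 9
  Visit vertex 3 (distance=6)
    Update dist[2] = 7
  Visit vertex 1 (distance=7)
  Visit vertex 2 (distance=7)
  Visit vertex 6 (distance=9)

Step 3: Shortest path: 5 -> 4 -> 6
Total weight: 3 + 6 = 9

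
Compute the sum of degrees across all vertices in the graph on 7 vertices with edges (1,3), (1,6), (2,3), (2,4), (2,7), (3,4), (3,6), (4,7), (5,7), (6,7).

Step 1: Count edges incident to each vertex:
  deg(1) = 2 (neighbors: 3, 6)
  deg(2) = 3 (neighbors: 3, 4, 7)
  deg(3) = 4 (neighbors: 1, 2, 4, 6)
  deg(4) = 3 (neighbors: 2, 3, 7)
  deg(5) = 1 (neighbors: 7)
  deg(6) = 3 (neighbors: 1, 3, 7)
  deg(7) = 4 (neighbors: 2, 4, 5, 6)

Step 2: Sum all degrees:
  2 + 3 + 4 + 3 + 1 + 3 + 4 = 20

Verification: sum of degrees = 2 * |E| = 2 * 10 = 20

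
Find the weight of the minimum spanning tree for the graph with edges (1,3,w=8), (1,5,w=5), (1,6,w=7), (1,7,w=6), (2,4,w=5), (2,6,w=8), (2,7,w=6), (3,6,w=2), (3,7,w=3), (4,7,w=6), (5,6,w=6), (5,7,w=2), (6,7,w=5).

Apply Kruskal's algorithm (sort edges by weight, add if no cycle):

Sorted edges by weight:
  (3,6) w=2
  (5,7) w=2
  (3,7) w=3
  (1,5) w=5
  (2,4) w=5
  (6,7) w=5
  (1,7) w=6
  (2,7) w=6
  (4,7) w=6
  (5,6) w=6
  (1,6) w=7
  (1,3) w=8
  (2,6) w=8

Add edge (3,6) w=2 -- no cycle. Running total: 2
Add edge (5,7) w=2 -- no cycle. Running total: 4
Add edge (3,7) w=3 -- no cycle. Running total: 7
Add edge (1,5) w=5 -- no cycle. Running total: 12
Add edge (2,4) w=5 -- no cycle. Running total: 17
Skip edge (6,7) w=5 -- would create cycle
Skip edge (1,7) w=6 -- would create cycle
Add edge (2,7) w=6 -- no cycle. Running total: 23

MST edges: (3,6,w=2), (5,7,w=2), (3,7,w=3), (1,5,w=5), (2,4,w=5), (2,7,w=6)
Total MST weight: 2 + 2 + 3 + 5 + 5 + 6 = 23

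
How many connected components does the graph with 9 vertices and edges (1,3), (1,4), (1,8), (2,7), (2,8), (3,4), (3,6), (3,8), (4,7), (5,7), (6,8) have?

Step 1: Build adjacency list from edges:
  1: 3, 4, 8
  2: 7, 8
  3: 1, 4, 6, 8
  4: 1, 3, 7
  5: 7
  6: 3, 8
  7: 2, 4, 5
  8: 1, 2, 3, 6
  9: (none)

Step 2: Run BFS/DFS from vertex 1:
  Visited: {1, 3, 4, 8, 6, 7, 2, 5}
  Reached 8 of 9 vertices

Step 3: Only 8 of 9 vertices reached. Graph is disconnected.
Connected components: {1, 2, 3, 4, 5, 6, 7, 8}, {9}
Number of connected components: 2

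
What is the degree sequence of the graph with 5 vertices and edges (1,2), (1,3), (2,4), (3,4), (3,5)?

Step 1: Count edges incident to each vertex:
  deg(1) = 2 (neighbors: 2, 3)
  deg(2) = 2 (neighbors: 1, 4)
  deg(3) = 3 (neighbors: 1, 4, 5)
  deg(4) = 2 (neighbors: 2, 3)
  deg(5) = 1 (neighbors: 3)

Step 2: Sort degrees in non-increasing order:
  Degrees: [2, 2, 3, 2, 1] -> sorted: [3, 2, 2, 2, 1]

Degree sequence: [3, 2, 2, 2, 1]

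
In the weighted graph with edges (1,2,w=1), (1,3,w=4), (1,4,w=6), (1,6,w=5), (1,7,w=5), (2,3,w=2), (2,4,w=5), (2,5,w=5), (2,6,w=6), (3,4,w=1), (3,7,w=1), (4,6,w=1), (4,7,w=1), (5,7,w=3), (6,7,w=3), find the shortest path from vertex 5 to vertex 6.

Step 1: Build adjacency list with weights:
  1: 2(w=1), 3(w=4), 4(w=6), 6(w=5), 7(w=5)
  2: 1(w=1), 3(w=2), 4(w=5), 5(w=5), 6(w=6)
  3: 1(w=4), 2(w=2), 4(w=1), 7(w=1)
  4: 1(w=6), 2(w=5), 3(w=1), 6(w=1), 7(w=1)
  5: 2(w=5), 7(w=3)
  6: 1(w=5), 2(w=6), 4(w=1), 7(w=3)
  7: 1(w=5), 3(w=1), 4(w=1), 5(w=3), 6(w=3)

Step 2: Apply Dijkstra's algorithm from vertex 5:
  Visit vertex 5 (distance=0)
    Update dist[2] = 5
    Update dist[7] = 3
  Visit vertex 7 (distance=3)
    Update dist[1] = 8
    Update dist[3] = 4
    Update dist[4] = 4
    Update dist[6] = 6
  Visit vertex 3 (distance=4)
  Visit vertex 4 (distance=4)
    Update dist[6] = 5
  Visit vertex 2 (distance=5)
    Update dist[1] = 6
  Visit vertex 6 (distance=5)

Step 3: Shortest path: 5 -> 7 -> 4 -> 6
Total weight: 3 + 1 + 1 = 5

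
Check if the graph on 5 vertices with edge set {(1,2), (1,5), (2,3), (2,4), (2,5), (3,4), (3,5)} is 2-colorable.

Step 1: Attempt 2-coloring using BFS:
  Start at vertex 1, assign color 0
  Color vertex 2 with color 1 (neighbor of 1)
  Color vertex 5 with color 1 (neighbor of 1)
  Color vertex 3 with color 0 (neighbor of 2)
  Color vertex 4 with color 0 (neighbor of 2)

Step 2: Conflict found! Vertices 2 and 5 are adjacent but have the same color.
This means the graph contains an odd cycle.

The graph is NOT bipartite.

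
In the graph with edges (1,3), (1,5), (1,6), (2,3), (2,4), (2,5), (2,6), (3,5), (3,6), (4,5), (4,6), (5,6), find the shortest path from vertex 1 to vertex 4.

Step 1: Build adjacency list:
  1: 3, 5, 6
  2: 3, 4, 5, 6
  3: 1, 2, 5, 6
  4: 2, 5, 6
  5: 1, 2, 3, 4, 6
  6: 1, 2, 3, 4, 5

Step 2: BFS from vertex 1 to find shortest path to 4:
  vertex 3 reached at distance 1
  vertex 5 reached at distance 1
  vertex 6 reached at distance 1
  vertex 2 reached at distance 2
  vertex 4 reached at distance 2

Step 3: Shortest path: 1 -> 6 -> 4
Path length: 2 edges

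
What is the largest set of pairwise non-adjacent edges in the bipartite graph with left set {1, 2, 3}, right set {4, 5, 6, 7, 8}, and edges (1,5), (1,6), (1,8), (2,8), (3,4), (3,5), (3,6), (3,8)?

Step 1: List the neighbors of each left vertex:
  1: 5, 6, 8
  2: 8
  3: 4, 5, 6, 8

Step 2: Greedily match left vertices, then look for augmenting paths:
  Match 1 -- 5
  Match 2 -- 8
  Match 3 -- 4
  No augmenting path remains.

Step 3: Verify this is maximum:
  Matching size 3 = min(|L|, |R|) = min(3, 5), which is an upper bound, so this matching is maximum.

Maximum matching: {(1,5), (2,8), (3,4)}
Size: 3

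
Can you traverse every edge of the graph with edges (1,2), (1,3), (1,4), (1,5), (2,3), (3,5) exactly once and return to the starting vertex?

Step 1: Find the degree of each vertex:
  deg(1) = 4
  deg(2) = 2
  deg(3) = 3
  deg(4) = 1
  deg(5) = 2

Step 2: Count vertices with odd degree:
  Odd-degree vertices: 3, 4 (2 total)

Step 3: Apply Euler's theorem:
  - Eulerian circuit exists iff graph is connected and all vertices have even degree
  - Eulerian path exists iff graph is connected and has 0 or 2 odd-degree vertices

Graph is connected with exactly 2 odd-degree vertices (3, 4).
Eulerian path exists (starting and ending at the odd-degree vertices), but no Eulerian circuit.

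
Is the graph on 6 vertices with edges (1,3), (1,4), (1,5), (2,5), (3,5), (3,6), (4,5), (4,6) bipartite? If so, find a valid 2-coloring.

Step 1: Attempt 2-coloring using BFS:
  Start at vertex 1, assign color 0
  Color vertex 3 with color 1 (neighbor of 1)
  Color vertex 4 with color 1 (neighbor of 1)
  Color vertex 5 with color 1 (neighbor of 1)

Step 2: Conflict found! Vertices 3 and 5 are adjacent but have the same color.
This means the graph contains an odd cycle.

The graph is NOT bipartite.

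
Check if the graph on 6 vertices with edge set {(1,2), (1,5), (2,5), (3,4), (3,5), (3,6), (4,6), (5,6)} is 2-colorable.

Step 1: Attempt 2-coloring using BFS:
  Start at vertex 1, assign color 0
  Color vertex 2 with color 1 (neighbor of 1)
  Color vertex 5 with color 1 (neighbor of 1)

Step 2: Conflict found! Vertices 2 and 5 are adjacent but have the same color.
This means the graph contains an odd cycle.

The graph is NOT bipartite.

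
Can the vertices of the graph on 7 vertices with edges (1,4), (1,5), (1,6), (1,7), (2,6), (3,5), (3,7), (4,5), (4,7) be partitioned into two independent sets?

Step 1: Attempt 2-coloring using BFS:
  Start at vertex 1, assign color 0
  Color vertex 4 with color 1 (neighbor of 1)
  Color vertex 5 with color 1 (neighbor of 1)
  Color vertex 6 with color 1 (neighbor of 1)
  Color vertex 7 with color 1 (neighbor of 1)

Step 2: Conflict found! Vertices 4 and 5 are adjacent but have the same color.
This means the graph contains an odd cycle.

The graph is NOT bipartite.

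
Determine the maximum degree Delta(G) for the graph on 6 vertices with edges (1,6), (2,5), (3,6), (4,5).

Step 1: Count edges incident to each vertex:
  deg(1) = 1 (neighbors: 6)
  deg(2) = 1 (neighbors: 5)
  deg(3) = 1 (neighbors: 6)
  deg(4) = 1 (neighbors: 5)
  deg(5) = 2 (neighbors: 2, 4)
  deg(6) = 2 (neighbors: 1, 3)

Step 2: Find maximum:
  max(1, 1, 1, 1, 2, 2) = 2 (vertex 5)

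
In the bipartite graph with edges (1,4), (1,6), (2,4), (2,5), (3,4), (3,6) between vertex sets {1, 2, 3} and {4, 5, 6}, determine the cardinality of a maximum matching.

Step 1: List the neighbors of each left vertex:
  1: 4, 6
  2: 4, 5
  3: 4, 6

Step 2: Greedily match left vertices, then look for augmenting paths:
  Match 1 -- 4
  Match 2 -- 5
  Match 3 -- 6
  No augmenting path remains.

Step 3: Verify this is maximum:
  Matching size 3 = min(|L|, |R|) = min(3, 3), which is an upper bound, so this matching is maximum.

Maximum matching: {(1,4), (2,5), (3,6)}
Size: 3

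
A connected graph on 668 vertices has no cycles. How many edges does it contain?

A tree on n vertices always has exactly n - 1 edges.
For n = 668: edges = 668 - 1 = 667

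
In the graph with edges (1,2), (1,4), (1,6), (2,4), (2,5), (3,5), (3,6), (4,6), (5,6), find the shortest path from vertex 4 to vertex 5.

Step 1: Build adjacency list:
  1: 2, 4, 6
  2: 1, 4, 5
  3: 5, 6
  4: 1, 2, 6
  5: 2, 3, 6
  6: 1, 3, 4, 5

Step 2: BFS from vertex 4 to find shortest path to 5:
  vertex 1 reached at distance 1
  vertex 2 reached at distance 1
  vertex 6 reached at distance 1
  vertex 5 reached at distance 2

Step 3: Shortest path: 4 -> 6 -> 5
Path length: 2 edges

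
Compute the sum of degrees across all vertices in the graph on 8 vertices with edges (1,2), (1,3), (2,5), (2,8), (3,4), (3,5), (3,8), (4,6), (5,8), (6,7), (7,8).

Step 1: Count edges incident to each vertex:
  deg(1) = 2 (neighbors: 2, 3)
  deg(2) = 3 (neighbors: 1, 5, 8)
  deg(3) = 4 (neighbors: 1, 4, 5, 8)
  deg(4) = 2 (neighbors: 3, 6)
  deg(5) = 3 (neighbors: 2, 3, 8)
  deg(6) = 2 (neighbors: 4, 7)
  deg(7) = 2 (neighbors: 6, 8)
  deg(8) = 4 (neighbors: 2, 3, 5, 7)

Step 2: Sum all degrees:
  2 + 3 + 4 + 2 + 3 + 2 + 2 + 4 = 22

Verification: sum of degrees = 2 * |E| = 2 * 11 = 22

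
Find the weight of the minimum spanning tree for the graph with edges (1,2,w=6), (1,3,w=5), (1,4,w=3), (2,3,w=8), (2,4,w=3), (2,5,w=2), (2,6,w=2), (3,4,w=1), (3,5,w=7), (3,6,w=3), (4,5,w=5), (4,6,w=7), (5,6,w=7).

Apply Kruskal's algorithm (sort edges by weight, add if no cycle):

Sorted edges by weight:
  (3,4) w=1
  (2,5) w=2
  (2,6) w=2
  (1,4) w=3
  (2,4) w=3
  (3,6) w=3
  (1,3) w=5
  (4,5) w=5
  (1,2) w=6
  (3,5) w=7
  (4,6) w=7
  (5,6) w=7
  (2,3) w=8

Add edge (3,4) w=1 -- no cycle. Running total: 1
Add edge (2,5) w=2 -- no cycle. Running total: 3
Add edge (2,6) w=2 -- no cycle. Running total: 5
Add edge (1,4) w=3 -- no cycle. Running total: 8
Add edge (2,4) w=3 -- no cycle. Running total: 11

MST edges: (3,4,w=1), (2,5,w=2), (2,6,w=2), (1,4,w=3), (2,4,w=3)
Total MST weight: 1 + 2 + 2 + 3 + 3 = 11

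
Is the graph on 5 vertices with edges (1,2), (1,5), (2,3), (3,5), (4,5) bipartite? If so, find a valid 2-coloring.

Step 1: Attempt 2-coloring using BFS:
  Start at vertex 1, assign color 0
  Color vertex 2 with color 1 (neighbor of 1)
  Color vertex 5 with color 1 (neighbor of 1)
  Color vertex 3 with color 0 (neighbor of 2)
  Color vertex 4 with color 0 (neighbor of 5)

Step 2: 2-coloring succeeded. No conflicts found.
  Set A (color 0): {1, 3, 4}
  Set B (color 1): {2, 5}

The graph is bipartite with partition {1, 3, 4}, {2, 5}.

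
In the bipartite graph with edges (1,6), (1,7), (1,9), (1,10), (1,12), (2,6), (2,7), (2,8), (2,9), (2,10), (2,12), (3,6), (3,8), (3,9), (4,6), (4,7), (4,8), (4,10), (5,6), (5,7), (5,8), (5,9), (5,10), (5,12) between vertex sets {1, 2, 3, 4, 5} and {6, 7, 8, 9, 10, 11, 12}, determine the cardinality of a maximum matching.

Step 1: List the neighbors of each left vertex:
  1: 6, 7, 9, 10, 12
  2: 6, 7, 8, 9, 10, 12
  3: 6, 8, 9
  4: 6, 7, 8, 10
  5: 6, 7, 8, 9, 10, 12

Step 2: Greedily match left vertices, then look for augmenting paths:
  Match 1 -- 6
  Match 2 -- 7
  Match 3 -- 8
  Match 4 -- 10
  Match 5 -- 9
  No augmenting path remains.

Step 3: Verify this is maximum:
  Matching size 5 = min(|L|, |R|) = min(5, 7), which is an upper bound, so this matching is maximum.

Maximum matching: {(1,6), (2,7), (3,8), (4,10), (5,9)}
Size: 5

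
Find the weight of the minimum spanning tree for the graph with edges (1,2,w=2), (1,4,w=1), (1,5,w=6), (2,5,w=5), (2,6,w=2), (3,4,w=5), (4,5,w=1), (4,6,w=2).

Apply Kruskal's algorithm (sort edges by weight, add if no cycle):

Sorted edges by weight:
  (1,4) w=1
  (4,5) w=1
  (1,2) w=2
  (2,6) w=2
  (4,6) w=2
  (2,5) w=5
  (3,4) w=5
  (1,5) w=6

Add edge (1,4) w=1 -- no cycle. Running total: 1
Add edge (4,5) w=1 -- no cycle. Running total: 2
Add edge (1,2) w=2 -- no cycle. Running total: 4
Add edge (2,6) w=2 -- no cycle. Running total: 6
Skip edge (4,6) w=2 -- would create cycle
Skip edge (2,5) w=5 -- would create cycle
Add edge (3,4) w=5 -- no cycle. Running total: 11

MST edges: (1,4,w=1), (4,5,w=1), (1,2,w=2), (2,6,w=2), (3,4,w=5)
Total MST weight: 1 + 1 + 2 + 2 + 5 = 11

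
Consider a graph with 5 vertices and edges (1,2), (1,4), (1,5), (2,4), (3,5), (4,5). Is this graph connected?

Step 1: Build adjacency list from edges:
  1: 2, 4, 5
  2: 1, 4
  3: 5
  4: 1, 2, 5
  5: 1, 3, 4

Step 2: Run BFS/DFS from vertex 1:
  Visited: {1, 2, 4, 5, 3}
  Reached 5 of 5 vertices

Step 3: All 5 vertices reached from vertex 1, so the graph is connected.
Answer: Yes, the graph is connected.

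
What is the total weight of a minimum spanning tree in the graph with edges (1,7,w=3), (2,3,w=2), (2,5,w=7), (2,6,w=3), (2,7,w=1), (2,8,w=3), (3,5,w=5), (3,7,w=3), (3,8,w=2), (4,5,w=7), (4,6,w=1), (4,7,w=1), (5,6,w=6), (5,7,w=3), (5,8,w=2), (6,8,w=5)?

Apply Kruskal's algorithm (sort edges by weight, add if no cycle):

Sorted edges by weight:
  (2,7) w=1
  (4,6) w=1
  (4,7) w=1
  (2,3) w=2
  (3,8) w=2
  (5,8) w=2
  (1,7) w=3
  (2,8) w=3
  (2,6) w=3
  (3,7) w=3
  (5,7) w=3
  (3,5) w=5
  (6,8) w=5
  (5,6) w=6
  (2,5) w=7
  (4,5) w=7

Add edge (2,7) w=1 -- no cycle. Running total: 1
Add edge (4,6) w=1 -- no cycle. Running total: 2
Add edge (4,7) w=1 -- no cycle. Running total: 3
Add edge (2,3) w=2 -- no cycle. Running total: 5
Add edge (3,8) w=2 -- no cycle. Running total: 7
Add edge (5,8) w=2 -- no cycle. Running total: 9
Add edge (1,7) w=3 -- no cycle. Running total: 12

MST edges: (2,7,w=1), (4,6,w=1), (4,7,w=1), (2,3,w=2), (3,8,w=2), (5,8,w=2), (1,7,w=3)
Total MST weight: 1 + 1 + 1 + 2 + 2 + 2 + 3 = 12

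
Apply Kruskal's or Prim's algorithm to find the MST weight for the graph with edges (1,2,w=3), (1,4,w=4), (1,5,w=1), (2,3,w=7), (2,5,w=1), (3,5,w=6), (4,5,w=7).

Apply Kruskal's algorithm (sort edges by weight, add if no cycle):

Sorted edges by weight:
  (1,5) w=1
  (2,5) w=1
  (1,2) w=3
  (1,4) w=4
  (3,5) w=6
  (2,3) w=7
  (4,5) w=7

Add edge (1,5) w=1 -- no cycle. Running total: 1
Add edge (2,5) w=1 -- no cycle. Running total: 2
Skip edge (1,2) w=3 -- would create cycle
Add edge (1,4) w=4 -- no cycle. Running total: 6
Add edge (3,5) w=6 -- no cycle. Running total: 12

MST edges: (1,5,w=1), (2,5,w=1), (1,4,w=4), (3,5,w=6)
Total MST weight: 1 + 1 + 4 + 6 = 12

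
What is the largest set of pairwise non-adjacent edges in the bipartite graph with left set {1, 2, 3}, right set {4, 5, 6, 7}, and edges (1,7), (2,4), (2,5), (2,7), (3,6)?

Step 1: List the neighbors of each left vertex:
  1: 7
  2: 4, 5, 7
  3: 6

Step 2: Greedily match left vertices, then look for augmenting paths:
  Match 1 -- 7
  Match 2 -- 4
  Match 3 -- 6
  No augmenting path remains.

Step 3: Verify this is maximum:
  Matching size 3 = min(|L|, |R|) = min(3, 4), which is an upper bound, so this matching is maximum.

Maximum matching: {(1,7), (2,4), (3,6)}
Size: 3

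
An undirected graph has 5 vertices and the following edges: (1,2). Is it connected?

Step 1: Build adjacency list from edges:
  1: 2
  2: 1
  3: (none)
  4: (none)
  5: (none)

Step 2: Run BFS/DFS from vertex 1:
  Visited: {1, 2}
  Reached 2 of 5 vertices

Step 3: Only 2 of 5 vertices reached. Graph is disconnected.
Connected components: {1, 2}, {3}, {4}, {5}
Answer: No, the graph is not connected (4 components).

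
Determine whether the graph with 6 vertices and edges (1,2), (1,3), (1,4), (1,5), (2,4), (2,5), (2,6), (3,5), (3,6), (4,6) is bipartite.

Step 1: Attempt 2-coloring using BFS:
  Start at vertex 1, assign color 0
  Color vertex 2 with color 1 (neighbor of 1)
  Color vertex 3 with color 1 (neighbor of 1)
  Color vertex 4 with color 1 (neighbor of 1)
  Color vertex 5 with color 1 (neighbor of 1)

Step 2: Conflict found! Vertices 2 and 4 are adjacent but have the same color.
This means the graph contains an odd cycle.

The graph is NOT bipartite.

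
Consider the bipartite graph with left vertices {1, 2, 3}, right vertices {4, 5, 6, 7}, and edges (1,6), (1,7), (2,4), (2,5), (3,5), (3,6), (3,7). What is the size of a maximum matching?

Step 1: List the neighbors of each left vertex:
  1: 6, 7
  2: 4, 5
  3: 5, 6, 7

Step 2: Greedily match left vertices, then look for augmenting paths:
  Match 1 -- 6
  Match 2 -- 4
  Match 3 -- 5
  No augmenting path remains.

Step 3: Verify this is maximum:
  Matching size 3 = min(|L|, |R|) = min(3, 4), which is an upper bound, so this matching is maximum.

Maximum matching: {(1,6), (2,4), (3,5)}
Size: 3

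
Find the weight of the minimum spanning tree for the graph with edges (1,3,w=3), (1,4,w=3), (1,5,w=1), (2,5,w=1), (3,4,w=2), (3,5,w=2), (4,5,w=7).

Apply Kruskal's algorithm (sort edges by weight, add if no cycle):

Sorted edges by weight:
  (1,5) w=1
  (2,5) w=1
  (3,4) w=2
  (3,5) w=2
  (1,3) w=3
  (1,4) w=3
  (4,5) w=7

Add edge (1,5) w=1 -- no cycle. Running total: 1
Add edge (2,5) w=1 -- no cycle. Running total: 2
Add edge (3,4) w=2 -- no cycle. Running total: 4
Add edge (3,5) w=2 -- no cycle. Running total: 6

MST edges: (1,5,w=1), (2,5,w=1), (3,4,w=2), (3,5,w=2)
Total MST weight: 1 + 1 + 2 + 2 = 6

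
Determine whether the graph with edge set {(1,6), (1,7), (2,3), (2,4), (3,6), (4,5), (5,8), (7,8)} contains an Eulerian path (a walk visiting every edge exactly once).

Step 1: Find the degree of each vertex:
  deg(1) = 2
  deg(2) = 2
  deg(3) = 2
  deg(4) = 2
  deg(5) = 2
  deg(6) = 2
  deg(7) = 2
  deg(8) = 2

Step 2: Count vertices with odd degree:
  All vertices have even degree (0 odd-degree vertices)

Step 3: Apply Euler's theorem:
  - Eulerian circuit exists iff graph is connected and all vertices have even degree
  - Eulerian path exists iff graph is connected and has 0 or 2 odd-degree vertices

Graph is connected with 0 odd-degree vertices.
Both Eulerian circuit and Eulerian path exist.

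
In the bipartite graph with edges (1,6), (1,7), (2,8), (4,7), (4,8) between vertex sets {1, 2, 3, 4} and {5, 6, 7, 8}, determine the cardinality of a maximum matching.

Step 1: List the neighbors of each left vertex:
  1: 6, 7
  2: 8
  3: (none)
  4: 7, 8

Step 2: Greedily match left vertices, then look for augmenting paths:
  Match 1 -- 6
  Match 2 -- 8
  Match 4 -- 7
  No augmenting path remains.

Step 3: Verify this is maximum:
  Matching has size 3. The vertex set {1, 2, 4} covers every edge and has size 3; any matching has at most one edge per cover vertex, so 3 is maximum (König's theorem).

Maximum matching: {(1,6), (2,8), (4,7)}
Size: 3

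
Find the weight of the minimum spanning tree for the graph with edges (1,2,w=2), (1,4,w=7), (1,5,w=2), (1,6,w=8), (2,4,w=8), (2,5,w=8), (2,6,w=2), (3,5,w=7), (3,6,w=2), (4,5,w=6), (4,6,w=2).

Apply Kruskal's algorithm (sort edges by weight, add if no cycle):

Sorted edges by weight:
  (1,5) w=2
  (1,2) w=2
  (2,6) w=2
  (3,6) w=2
  (4,6) w=2
  (4,5) w=6
  (1,4) w=7
  (3,5) w=7
  (1,6) w=8
  (2,4) w=8
  (2,5) w=8

Add edge (1,5) w=2 -- no cycle. Running total: 2
Add edge (1,2) w=2 -- no cycle. Running total: 4
Add edge (2,6) w=2 -- no cycle. Running total: 6
Add edge (3,6) w=2 -- no cycle. Running total: 8
Add edge (4,6) w=2 -- no cycle. Running total: 10

MST edges: (1,5,w=2), (1,2,w=2), (2,6,w=2), (3,6,w=2), (4,6,w=2)
Total MST weight: 2 + 2 + 2 + 2 + 2 = 10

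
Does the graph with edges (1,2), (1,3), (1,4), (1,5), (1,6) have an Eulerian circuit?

Step 1: Find the degree of each vertex:
  deg(1) = 5
  deg(2) = 1
  deg(3) = 1
  deg(4) = 1
  deg(5) = 1
  deg(6) = 1

Step 2: Count vertices with odd degree:
  Odd-degree vertices: 1, 2, 3, 4, 5, 6 (6 total)

Step 3: Apply Euler's theorem:
  - Eulerian circuit exists iff graph is connected and all vertices have even degree
  - Eulerian path exists iff graph is connected and has 0 or 2 odd-degree vertices

Graph has 6 odd-degree vertices (need 0 or 2).
Neither Eulerian path nor Eulerian circuit exists.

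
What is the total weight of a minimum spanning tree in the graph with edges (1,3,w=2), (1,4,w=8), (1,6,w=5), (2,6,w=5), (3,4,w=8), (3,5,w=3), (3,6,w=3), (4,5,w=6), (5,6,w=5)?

Apply Kruskal's algorithm (sort edges by weight, add if no cycle):

Sorted edges by weight:
  (1,3) w=2
  (3,6) w=3
  (3,5) w=3
  (1,6) w=5
  (2,6) w=5
  (5,6) w=5
  (4,5) w=6
  (1,4) w=8
  (3,4) w=8

Add edge (1,3) w=2 -- no cycle. Running total: 2
Add edge (3,6) w=3 -- no cycle. Running total: 5
Add edge (3,5) w=3 -- no cycle. Running total: 8
Skip edge (1,6) w=5 -- would create cycle
Add edge (2,6) w=5 -- no cycle. Running total: 13
Skip edge (5,6) w=5 -- would create cycle
Add edge (4,5) w=6 -- no cycle. Running total: 19

MST edges: (1,3,w=2), (3,6,w=3), (3,5,w=3), (2,6,w=5), (4,5,w=6)
Total MST weight: 2 + 3 + 3 + 5 + 6 = 19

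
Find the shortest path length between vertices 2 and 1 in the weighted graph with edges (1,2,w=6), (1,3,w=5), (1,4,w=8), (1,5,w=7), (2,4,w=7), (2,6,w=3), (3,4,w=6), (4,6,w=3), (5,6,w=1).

Step 1: Build adjacency list with weights:
  1: 2(w=6), 3(w=5), 4(w=8), 5(w=7)
  2: 1(w=6), 4(w=7), 6(w=3)
  3: 1(w=5), 4(w=6)
  4: 1(w=8), 2(w=7), 3(w=6), 6(w=3)
  5: 1(w=7), 6(w=1)
  6: 2(w=3), 4(w=3), 5(w=1)

Step 2: Apply Dijkstra's algorithm from vertex 2:
  Visit vertex 2 (distance=0)
    Update dist[1] = 6
    Update dist[4] = 7
    Update dist[6] = 3
  Visit vertex 6 (distance=3)
    Update dist[4] = 6
    Update dist[5] = 4
  Visit vertex 5 (distance=4)
  Visit vertex 1 (distance=6)
    Update dist[3] = 11

Step 3: Shortest path: 2 -> 1
Total weight: 6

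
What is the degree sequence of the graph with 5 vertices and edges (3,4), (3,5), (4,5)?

Step 1: Count edges incident to each vertex:
  deg(1) = 0 (neighbors: none)
  deg(2) = 0 (neighbors: none)
  deg(3) = 2 (neighbors: 4, 5)
  deg(4) = 2 (neighbors: 3, 5)
  deg(5) = 2 (neighbors: 3, 4)

Step 2: Sort degrees in non-increasing order:
  Degrees: [0, 0, 2, 2, 2] -> sorted: [2, 2, 2, 0, 0]

Degree sequence: [2, 2, 2, 0, 0]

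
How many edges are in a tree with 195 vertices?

A tree on n vertices always has exactly n - 1 edges.
For n = 195: edges = 195 - 1 = 194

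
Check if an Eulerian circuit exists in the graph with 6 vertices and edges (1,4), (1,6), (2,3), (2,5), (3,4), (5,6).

Step 1: Find the degree of each vertex:
  deg(1) = 2
  deg(2) = 2
  deg(3) = 2
  deg(4) = 2
  deg(5) = 2
  deg(6) = 2

Step 2: Count vertices with odd degree:
  All vertices have even degree (0 odd-degree vertices)

Step 3: Apply Euler's theorem:
  - Eulerian circuit exists iff graph is connected and all vertices have even degree
  - Eulerian path exists iff graph is connected and has 0 or 2 odd-degree vertices

Graph is connected with 0 odd-degree vertices.
Both Eulerian circuit and Eulerian path exist.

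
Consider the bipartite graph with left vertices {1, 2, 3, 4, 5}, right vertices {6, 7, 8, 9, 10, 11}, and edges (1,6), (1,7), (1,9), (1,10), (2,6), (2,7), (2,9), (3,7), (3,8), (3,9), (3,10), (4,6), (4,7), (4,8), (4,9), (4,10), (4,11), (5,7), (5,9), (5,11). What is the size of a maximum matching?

Step 1: List the neighbors of each left vertex:
  1: 6, 7, 9, 10
  2: 6, 7, 9
  3: 7, 8, 9, 10
  4: 6, 7, 8, 9, 10, 11
  5: 7, 9, 11

Step 2: Greedily match left vertices, then look for augmenting paths:
  Match 1 -- 6
  Match 2 -- 7
  Match 3 -- 8
  Match 4 -- 9
  Match 5 -- 11
  No augmenting path remains.

Step 3: Verify this is maximum:
  Matching size 5 = min(|L|, |R|) = min(5, 6), which is an upper bound, so this matching is maximum.

Maximum matching: {(1,6), (2,7), (3,8), (4,9), (5,11)}
Size: 5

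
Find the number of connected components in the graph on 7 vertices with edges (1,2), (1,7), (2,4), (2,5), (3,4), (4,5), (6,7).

Step 1: Build adjacency list from edges:
  1: 2, 7
  2: 1, 4, 5
  3: 4
  4: 2, 3, 5
  5: 2, 4
  6: 7
  7: 1, 6

Step 2: Run BFS/DFS from vertex 1:
  Visited: {1, 2, 7, 4, 5, 6, 3}
  Reached 7 of 7 vertices

Step 3: All 7 vertices reached from vertex 1, so the graph is connected.
Number of connected components: 1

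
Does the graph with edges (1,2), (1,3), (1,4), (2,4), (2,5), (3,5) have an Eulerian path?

Step 1: Find the degree of each vertex:
  deg(1) = 3
  deg(2) = 3
  deg(3) = 2
  deg(4) = 2
  deg(5) = 2

Step 2: Count vertices with odd degree:
  Odd-degree vertices: 1, 2 (2 total)

Step 3: Apply Euler's theorem:
  - Eulerian circuit exists iff graph is connected and all vertices have even degree
  - Eulerian path exists iff graph is connected and has 0 or 2 odd-degree vertices

Graph is connected with exactly 2 odd-degree vertices (1, 2).
Eulerian path exists (starting and ending at the odd-degree vertices), but no Eulerian circuit.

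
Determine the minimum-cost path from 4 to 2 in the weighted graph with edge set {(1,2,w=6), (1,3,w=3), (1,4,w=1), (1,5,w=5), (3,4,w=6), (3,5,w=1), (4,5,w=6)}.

Step 1: Build adjacency list with weights:
  1: 2(w=6), 3(w=3), 4(w=1), 5(w=5)
  2: 1(w=6)
  3: 1(w=3), 4(w=6), 5(w=1)
  4: 1(w=1), 3(w=6), 5(w=6)
  5: 1(w=5), 3(w=1), 4(w=6)

Step 2: Apply Dijkstra's algorithm from vertex 4:
  Visit vertex 4 (distance=0)
    Update dist[1] = 1
    Update dist[3] = 6
    Update dist[5] = 6
  Visit vertex 1 (distance=1)
    Update dist[2] = 7
    Update dist[3] = 4
  Visit vertex 3 (distance=4)
    Update dist[5] = 5
  Visit vertex 5 (distance=5)
  Visit vertex 2 (distance=7)

Step 3: Shortest path: 4 -> 1 -> 2
Total weight: 1 + 6 = 7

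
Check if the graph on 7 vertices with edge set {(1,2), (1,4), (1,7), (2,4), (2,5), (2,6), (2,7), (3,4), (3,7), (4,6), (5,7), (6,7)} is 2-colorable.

Step 1: Attempt 2-coloring using BFS:
  Start at vertex 1, assign color 0
  Color vertex 2 with color 1 (neighbor of 1)
  Color vertex 4 with color 1 (neighbor of 1)
  Color vertex 7 with color 1 (neighbor of 1)

Step 2: Conflict found! Vertices 2 and 4 are adjacent but have the same color.
This means the graph contains an odd cycle.

The graph is NOT bipartite.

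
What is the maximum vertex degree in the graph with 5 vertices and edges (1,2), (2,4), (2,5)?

Step 1: Count edges incident to each vertex:
  deg(1) = 1 (neighbors: 2)
  deg(2) = 3 (neighbors: 1, 4, 5)
  deg(3) = 0 (neighbors: none)
  deg(4) = 1 (neighbors: 2)
  deg(5) = 1 (neighbors: 2)

Step 2: Find maximum:
  max(1, 3, 0, 1, 1) = 3 (vertex 2)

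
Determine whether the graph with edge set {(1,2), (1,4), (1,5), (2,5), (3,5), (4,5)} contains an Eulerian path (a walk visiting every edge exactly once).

Step 1: Find the degree of each vertex:
  deg(1) = 3
  deg(2) = 2
  deg(3) = 1
  deg(4) = 2
  deg(5) = 4

Step 2: Count vertices with odd degree:
  Odd-degree vertices: 1, 3 (2 total)

Step 3: Apply Euler's theorem:
  - Eulerian circuit exists iff graph is connected and all vertices have even degree
  - Eulerian path exists iff graph is connected and has 0 or 2 odd-degree vertices

Graph is connected with exactly 2 odd-degree vertices (1, 3).
Eulerian path exists (starting and ending at the odd-degree vertices), but no Eulerian circuit.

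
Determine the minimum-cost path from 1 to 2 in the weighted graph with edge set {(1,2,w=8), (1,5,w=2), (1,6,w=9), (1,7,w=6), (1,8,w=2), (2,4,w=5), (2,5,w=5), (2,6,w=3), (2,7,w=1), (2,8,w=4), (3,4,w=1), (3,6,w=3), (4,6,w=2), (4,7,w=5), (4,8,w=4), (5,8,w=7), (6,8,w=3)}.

Step 1: Build adjacency list with weights:
  1: 2(w=8), 5(w=2), 6(w=9), 7(w=6), 8(w=2)
  2: 1(w=8), 4(w=5), 5(w=5), 6(w=3), 7(w=1), 8(w=4)
  3: 4(w=1), 6(w=3)
  4: 2(w=5), 3(w=1), 6(w=2), 7(w=5), 8(w=4)
  5: 1(w=2), 2(w=5), 8(w=7)
  6: 1(w=9), 2(w=3), 3(w=3), 4(w=2), 8(w=3)
  7: 1(w=6), 2(w=1), 4(w=5)
  8: 1(w=2), 2(w=4), 4(w=4), 5(w=7), 6(w=3)

Step 2: Apply Dijkstra's algorithm from vertex 1:
  Visit vertex 1 (distance=0)
    Update dist[2] = 8
    Update dist[5] = 2
    Update dist[6] = 9
    Update dist[7] = 6
    Update dist[8] = 2
  Visit vertex 5 (distance=2)
    Update dist[2] = 7
  Visit vertex 8 (distance=2)
    Update dist[2] = 6
    Update dist[4] = 6
    Update dist[6] = 5
  Visit vertex 6 (distance=5)
    Update dist[3] = 8
  Visit vertex 2 (distance=6)

Step 3: Shortest path: 1 -> 8 -> 2
Total weight: 2 + 4 = 6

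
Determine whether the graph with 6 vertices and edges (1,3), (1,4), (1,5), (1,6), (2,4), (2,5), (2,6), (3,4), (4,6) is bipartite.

Step 1: Attempt 2-coloring using BFS:
  Start at vertex 1, assign color 0
  Color vertex 3 with color 1 (neighbor of 1)
  Color vertex 4 with color 1 (neighbor of 1)
  Color vertex 5 with color 1 (neighbor of 1)
  Color vertex 6 with color 1 (neighbor of 1)

Step 2: Conflict found! Vertices 3 and 4 are adjacent but have the same color.
This means the graph contains an odd cycle.

The graph is NOT bipartite.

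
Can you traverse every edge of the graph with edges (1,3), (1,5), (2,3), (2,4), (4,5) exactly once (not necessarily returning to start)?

Step 1: Find the degree of each vertex:
  deg(1) = 2
  deg(2) = 2
  deg(3) = 2
  deg(4) = 2
  deg(5) = 2

Step 2: Count vertices with odd degree:
  All vertices have even degree (0 odd-degree vertices)

Step 3: Apply Euler's theorem:
  - Eulerian circuit exists iff graph is connected and all vertices have even degree
  - Eulerian path exists iff graph is connected and has 0 or 2 odd-degree vertices

Graph is connected with 0 odd-degree vertices.
Both Eulerian circuit and Eulerian path exist.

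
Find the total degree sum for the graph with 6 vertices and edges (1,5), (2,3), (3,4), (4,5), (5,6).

Step 1: Count edges incident to each vertex:
  deg(1) = 1 (neighbors: 5)
  deg(2) = 1 (neighbors: 3)
  deg(3) = 2 (neighbors: 2, 4)
  deg(4) = 2 (neighbors: 3, 5)
  deg(5) = 3 (neighbors: 1, 4, 6)
  deg(6) = 1 (neighbors: 5)

Step 2: Sum all degrees:
  1 + 1 + 2 + 2 + 3 + 1 = 10

Verification: sum of degrees = 2 * |E| = 2 * 5 = 10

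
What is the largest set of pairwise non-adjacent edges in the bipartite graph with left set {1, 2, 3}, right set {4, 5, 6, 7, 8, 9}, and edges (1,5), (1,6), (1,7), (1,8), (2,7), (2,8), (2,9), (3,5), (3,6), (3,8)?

Step 1: List the neighbors of each left vertex:
  1: 5, 6, 7, 8
  2: 7, 8, 9
  3: 5, 6, 8

Step 2: Greedily match left vertices, then look for augmenting paths:
  Match 1 -- 5
  Match 2 -- 7
  Match 3 -- 6
  No augmenting path remains.

Step 3: Verify this is maximum:
  Matching size 3 = min(|L|, |R|) = min(3, 6), which is an upper bound, so this matching is maximum.

Maximum matching: {(1,5), (2,7), (3,6)}
Size: 3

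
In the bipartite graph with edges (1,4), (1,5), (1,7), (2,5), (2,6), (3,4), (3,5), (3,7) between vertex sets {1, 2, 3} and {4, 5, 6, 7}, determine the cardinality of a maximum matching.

Step 1: List the neighbors of each left vertex:
  1: 4, 5, 7
  2: 5, 6
  3: 4, 5, 7

Step 2: Greedily match left vertices, then look for augmenting paths:
  Match 1 -- 4
  Match 2 -- 5
  Match 3 -- 7
  No augmenting path remains.

Step 3: Verify this is maximum:
  Matching size 3 = min(|L|, |R|) = min(3, 4), which is an upper bound, so this matching is maximum.

Maximum matching: {(1,4), (2,5), (3,7)}
Size: 3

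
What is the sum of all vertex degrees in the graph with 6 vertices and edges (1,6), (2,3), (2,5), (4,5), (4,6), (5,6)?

Step 1: Count edges incident to each vertex:
  deg(1) = 1 (neighbors: 6)
  deg(2) = 2 (neighbors: 3, 5)
  deg(3) = 1 (neighbors: 2)
  deg(4) = 2 (neighbors: 5, 6)
  deg(5) = 3 (neighbors: 2, 4, 6)
  deg(6) = 3 (neighbors: 1, 4, 5)

Step 2: Sum all degrees:
  1 + 2 + 1 + 2 + 3 + 3 = 12

Verification: sum of degrees = 2 * |E| = 2 * 6 = 12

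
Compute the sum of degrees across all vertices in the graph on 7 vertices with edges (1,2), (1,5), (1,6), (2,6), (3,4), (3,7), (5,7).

Step 1: Count edges incident to each vertex:
  deg(1) = 3 (neighbors: 2, 5, 6)
  deg(2) = 2 (neighbors: 1, 6)
  deg(3) = 2 (neighbors: 4, 7)
  deg(4) = 1 (neighbors: 3)
  deg(5) = 2 (neighbors: 1, 7)
  deg(6) = 2 (neighbors: 1, 2)
  deg(7) = 2 (neighbors: 3, 5)

Step 2: Sum all degrees:
  3 + 2 + 2 + 1 + 2 + 2 + 2 = 14

Verification: sum of degrees = 2 * |E| = 2 * 7 = 14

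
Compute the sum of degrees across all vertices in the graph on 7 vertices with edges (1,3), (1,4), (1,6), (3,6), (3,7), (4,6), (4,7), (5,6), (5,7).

Step 1: Count edges incident to each vertex:
  deg(1) = 3 (neighbors: 3, 4, 6)
  deg(2) = 0 (neighbors: none)
  deg(3) = 3 (neighbors: 1, 6, 7)
  deg(4) = 3 (neighbors: 1, 6, 7)
  deg(5) = 2 (neighbors: 6, 7)
  deg(6) = 4 (neighbors: 1, 3, 4, 5)
  deg(7) = 3 (neighbors: 3, 4, 5)

Step 2: Sum all degrees:
  3 + 0 + 3 + 3 + 2 + 4 + 3 = 18

Verification: sum of degrees = 2 * |E| = 2 * 9 = 18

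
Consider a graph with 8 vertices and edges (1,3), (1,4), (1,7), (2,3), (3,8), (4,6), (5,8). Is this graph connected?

Step 1: Build adjacency list from edges:
  1: 3, 4, 7
  2: 3
  3: 1, 2, 8
  4: 1, 6
  5: 8
  6: 4
  7: 1
  8: 3, 5

Step 2: Run BFS/DFS from vertex 1:
  Visited: {1, 3, 4, 7, 2, 8, 6, 5}
  Reached 8 of 8 vertices

Step 3: All 8 vertices reached from vertex 1, so the graph is connected.
Answer: Yes, the graph is connected.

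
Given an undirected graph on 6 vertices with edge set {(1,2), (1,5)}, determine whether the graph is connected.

Step 1: Build adjacency list from edges:
  1: 2, 5
  2: 1
  3: (none)
  4: (none)
  5: 1
  6: (none)

Step 2: Run BFS/DFS from vertex 1:
  Visited: {1, 2, 5}
  Reached 3 of 6 vertices

Step 3: Only 3 of 6 vertices reached. Graph is disconnected.
Connected components: {1, 2, 5}, {3}, {4}, {6}
Answer: No, the graph is not connected (4 components).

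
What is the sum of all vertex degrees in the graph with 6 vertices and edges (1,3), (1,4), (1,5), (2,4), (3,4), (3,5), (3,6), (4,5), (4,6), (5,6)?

Step 1: Count edges incident to each vertex:
  deg(1) = 3 (neighbors: 3, 4, 5)
  deg(2) = 1 (neighbors: 4)
  deg(3) = 4 (neighbors: 1, 4, 5, 6)
  deg(4) = 5 (neighbors: 1, 2, 3, 5, 6)
  deg(5) = 4 (neighbors: 1, 3, 4, 6)
  deg(6) = 3 (neighbors: 3, 4, 5)

Step 2: Sum all degrees:
  3 + 1 + 4 + 5 + 4 + 3 = 20

Verification: sum of degrees = 2 * |E| = 2 * 10 = 20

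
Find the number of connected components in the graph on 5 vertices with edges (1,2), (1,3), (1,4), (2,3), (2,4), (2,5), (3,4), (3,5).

Step 1: Build adjacency list from edges:
  1: 2, 3, 4
  2: 1, 3, 4, 5
  3: 1, 2, 4, 5
  4: 1, 2, 3
  5: 2, 3

Step 2: Run BFS/DFS from vertex 1:
  Visited: {1, 2, 3, 4, 5}
  Reached 5 of 5 vertices

Step 3: All 5 vertices reached from vertex 1, so the graph is connected.
Number of connected components: 1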